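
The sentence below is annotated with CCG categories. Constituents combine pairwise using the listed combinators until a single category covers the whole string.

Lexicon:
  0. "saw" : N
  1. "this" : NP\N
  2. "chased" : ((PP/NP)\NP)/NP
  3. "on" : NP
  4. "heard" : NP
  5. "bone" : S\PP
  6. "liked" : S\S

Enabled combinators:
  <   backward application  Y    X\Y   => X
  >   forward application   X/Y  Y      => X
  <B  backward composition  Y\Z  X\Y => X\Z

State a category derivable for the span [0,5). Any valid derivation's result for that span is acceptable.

[0,7] S   <
  [0,5] PP   >
    [0,4] PP/NP   <
      [0,2] NP   <
        [0,1] "saw" : N
        [1,2] "this" : NP\N
      [2,4] (PP/NP)\NP   >
        [2,3] "chased" : ((PP/NP)\NP)/NP
        [3,4] "on" : NP
    [4,5] "heard" : NP
  [5,7] S\PP   <B
    [5,6] "bone" : S\PP
    [6,7] "liked" : S\S

PP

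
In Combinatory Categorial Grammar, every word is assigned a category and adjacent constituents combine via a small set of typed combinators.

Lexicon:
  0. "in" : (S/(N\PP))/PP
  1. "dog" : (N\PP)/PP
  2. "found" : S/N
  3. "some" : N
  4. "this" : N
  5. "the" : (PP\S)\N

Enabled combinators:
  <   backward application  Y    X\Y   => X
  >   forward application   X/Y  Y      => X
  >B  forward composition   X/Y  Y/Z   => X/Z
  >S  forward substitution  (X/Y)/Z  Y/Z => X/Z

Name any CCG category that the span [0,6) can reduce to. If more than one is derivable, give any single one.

S

[0,6] S   >
  [0,2] S/PP   >S
    [0,1] "in" : (S/(N\PP))/PP
    [1,2] "dog" : (N\PP)/PP
  [2,6] PP   <
    [2,4] S   >
      [2,3] "found" : S/N
      [3,4] "some" : N
    [4,6] PP\S   <
      [4,5] "this" : N
      [5,6] "the" : (PP\S)\N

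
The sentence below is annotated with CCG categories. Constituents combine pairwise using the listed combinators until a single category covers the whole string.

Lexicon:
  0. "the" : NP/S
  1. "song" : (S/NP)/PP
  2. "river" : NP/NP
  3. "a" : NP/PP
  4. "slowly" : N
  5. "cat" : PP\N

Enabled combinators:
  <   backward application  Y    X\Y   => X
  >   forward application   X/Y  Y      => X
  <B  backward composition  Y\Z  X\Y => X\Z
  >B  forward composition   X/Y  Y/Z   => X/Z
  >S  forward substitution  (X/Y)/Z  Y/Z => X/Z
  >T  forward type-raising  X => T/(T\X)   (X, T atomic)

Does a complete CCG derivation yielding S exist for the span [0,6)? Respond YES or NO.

NP/S (S/NP)/PP NP/NP NP/PP N PP\N
CKY chart[0,6] = {N/(N\NP), NP, NP/(NP\NP), NP/(PP\PP), NP/(S\S), PP/(PP\NP), S/(S\NP)}; S ∉ chart

NO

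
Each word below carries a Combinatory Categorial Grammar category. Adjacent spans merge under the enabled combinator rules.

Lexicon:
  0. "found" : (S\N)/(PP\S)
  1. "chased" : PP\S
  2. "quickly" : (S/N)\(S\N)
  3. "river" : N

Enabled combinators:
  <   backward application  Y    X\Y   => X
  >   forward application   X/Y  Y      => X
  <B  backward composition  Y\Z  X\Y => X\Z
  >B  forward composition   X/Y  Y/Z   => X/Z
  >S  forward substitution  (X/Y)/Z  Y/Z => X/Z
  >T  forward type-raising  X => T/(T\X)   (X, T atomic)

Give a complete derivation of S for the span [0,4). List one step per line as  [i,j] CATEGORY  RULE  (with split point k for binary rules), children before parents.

[0,1] (S\N)/(PP\S)  lex  "found"
[1,2] PP\S  lex  "chased"
[0,2] S\N  >  k=1
[2,3] (S/N)\(S\N)  lex  "quickly"
[0,3] S/N  <  k=2
[3,4] N  lex  "river"
[0,4] S  >  k=3

[0,4] S   >
  [0,3] S/N   <
    [0,2] S\N   >
      [0,1] "found" : (S\N)/(PP\S)
      [1,2] "chased" : PP\S
    [2,3] "quickly" : (S/N)\(S\N)
  [3,4] "river" : N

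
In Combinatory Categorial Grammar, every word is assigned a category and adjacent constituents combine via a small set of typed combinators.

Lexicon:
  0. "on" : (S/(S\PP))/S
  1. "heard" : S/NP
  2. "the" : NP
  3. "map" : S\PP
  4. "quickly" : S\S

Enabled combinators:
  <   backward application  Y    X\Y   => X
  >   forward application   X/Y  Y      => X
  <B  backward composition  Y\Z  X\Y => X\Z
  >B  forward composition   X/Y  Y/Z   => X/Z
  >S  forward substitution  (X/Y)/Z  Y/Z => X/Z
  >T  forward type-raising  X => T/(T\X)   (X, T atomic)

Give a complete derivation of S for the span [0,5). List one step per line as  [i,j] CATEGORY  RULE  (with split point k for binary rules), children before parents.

[0,1] (S/(S\PP))/S  lex  "on"
[1,2] S/NP  lex  "heard"
[2,3] NP  lex  "the"
[1,3] S  >  k=2
[0,3] S/(S\PP)  >  k=1
[3,4] S\PP  lex  "map"
[4,5] S\S  lex  "quickly"
[3,5] S\PP  <B  k=4
[0,5] S  >  k=3

[0,5] S   >
  [0,3] S/(S\PP)   >
    [0,1] "on" : (S/(S\PP))/S
    [1,3] S   >
      [1,2] "heard" : S/NP
      [2,3] "the" : NP
  [3,5] S\PP   <B
    [3,4] "map" : S\PP
    [4,5] "quickly" : S\S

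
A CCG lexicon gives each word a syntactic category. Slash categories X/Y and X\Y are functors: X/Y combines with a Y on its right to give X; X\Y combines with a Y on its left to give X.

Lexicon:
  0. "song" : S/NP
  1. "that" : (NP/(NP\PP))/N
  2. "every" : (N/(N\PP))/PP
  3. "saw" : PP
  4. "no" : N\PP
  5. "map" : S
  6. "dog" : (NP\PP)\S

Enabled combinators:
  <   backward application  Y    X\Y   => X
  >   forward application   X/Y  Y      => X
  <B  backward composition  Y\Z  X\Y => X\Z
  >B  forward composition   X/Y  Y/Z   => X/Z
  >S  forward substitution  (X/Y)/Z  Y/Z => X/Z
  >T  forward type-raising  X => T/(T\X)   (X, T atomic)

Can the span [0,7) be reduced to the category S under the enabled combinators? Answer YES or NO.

YES

[0,7] S   >
  [0,1] "song" : S/NP
  [1,7] NP   >
    [1,5] NP/(NP\PP)   >
      [1,2] "that" : (NP/(NP\PP))/N
      [2,5] N   >
        [2,4] N/(N\PP)   >
          [2,3] "every" : (N/(N\PP))/PP
          [3,4] "saw" : PP
        [4,5] "no" : N\PP
    [5,7] NP\PP   <
      [5,6] "map" : S
      [6,7] "dog" : (NP\PP)\S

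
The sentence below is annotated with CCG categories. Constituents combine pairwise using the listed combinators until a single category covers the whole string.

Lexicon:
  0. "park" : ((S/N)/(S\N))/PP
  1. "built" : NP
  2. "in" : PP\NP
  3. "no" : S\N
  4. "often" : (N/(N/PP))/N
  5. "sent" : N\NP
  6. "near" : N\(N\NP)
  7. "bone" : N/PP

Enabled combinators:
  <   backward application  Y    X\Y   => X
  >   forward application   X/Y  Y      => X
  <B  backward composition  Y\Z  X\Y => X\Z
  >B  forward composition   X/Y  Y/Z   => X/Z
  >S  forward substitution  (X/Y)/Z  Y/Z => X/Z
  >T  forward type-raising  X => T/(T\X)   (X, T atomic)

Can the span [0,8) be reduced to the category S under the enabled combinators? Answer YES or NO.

YES

[0,8] S   >
  [0,4] S/N   >
    [0,3] (S/N)/(S\N)   >
      [0,1] "park" : ((S/N)/(S\N))/PP
      [1,3] PP   <
        [1,2] "built" : NP
        [2,3] "in" : PP\NP
    [3,4] "no" : S\N
  [4,8] N   >
    [4,7] N/(N/PP)   >
      [4,5] "often" : (N/(N/PP))/N
      [5,7] N   <
        [5,6] "sent" : N\NP
        [6,7] "near" : N\(N\NP)
    [7,8] "bone" : N/PP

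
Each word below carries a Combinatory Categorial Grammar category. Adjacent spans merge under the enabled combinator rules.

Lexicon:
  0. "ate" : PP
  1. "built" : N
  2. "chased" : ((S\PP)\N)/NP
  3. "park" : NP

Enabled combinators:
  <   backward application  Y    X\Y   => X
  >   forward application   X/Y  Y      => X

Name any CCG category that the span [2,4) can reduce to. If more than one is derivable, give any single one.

[0,4] S   <
  [0,1] "ate" : PP
  [1,4] S\PP   <
    [1,2] "built" : N
    [2,4] (S\PP)\N   >
      [2,3] "chased" : ((S\PP)\N)/NP
      [3,4] "park" : NP

(S\PP)\N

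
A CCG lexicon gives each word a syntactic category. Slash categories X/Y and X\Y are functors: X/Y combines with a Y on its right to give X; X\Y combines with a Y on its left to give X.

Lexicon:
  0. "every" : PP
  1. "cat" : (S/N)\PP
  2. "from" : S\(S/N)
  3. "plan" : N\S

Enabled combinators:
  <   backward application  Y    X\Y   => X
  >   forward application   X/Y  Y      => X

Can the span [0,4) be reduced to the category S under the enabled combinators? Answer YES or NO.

PP (S/N)\PP S\(S/N) N\S
CKY chart[0,4] = {N}; S ∉ chart

NO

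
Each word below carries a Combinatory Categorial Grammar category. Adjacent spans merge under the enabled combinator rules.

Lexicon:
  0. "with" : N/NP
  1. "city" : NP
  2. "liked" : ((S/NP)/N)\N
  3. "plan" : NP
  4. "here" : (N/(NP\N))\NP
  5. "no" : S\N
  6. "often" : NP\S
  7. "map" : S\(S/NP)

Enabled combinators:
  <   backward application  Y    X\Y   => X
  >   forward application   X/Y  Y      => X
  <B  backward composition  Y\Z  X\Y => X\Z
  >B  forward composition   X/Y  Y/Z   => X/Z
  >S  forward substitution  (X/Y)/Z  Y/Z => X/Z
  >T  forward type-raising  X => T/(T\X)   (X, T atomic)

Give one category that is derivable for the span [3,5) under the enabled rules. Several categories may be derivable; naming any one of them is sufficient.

N/(NP\N)

[0,8] S   <
  [0,7] S/NP   >
    [0,3] (S/NP)/N   <
      [0,2] N   >
        [0,1] "with" : N/NP
        [1,2] "city" : NP
      [2,3] "liked" : ((S/NP)/N)\N
    [3,7] N   >
      [3,5] N/(NP\N)   <
        [3,4] "plan" : NP
        [4,5] "here" : (N/(NP\N))\NP
      [5,7] NP\N   <B
        [5,6] "no" : S\N
        [6,7] "often" : NP\S
  [7,8] "map" : S\(S/NP)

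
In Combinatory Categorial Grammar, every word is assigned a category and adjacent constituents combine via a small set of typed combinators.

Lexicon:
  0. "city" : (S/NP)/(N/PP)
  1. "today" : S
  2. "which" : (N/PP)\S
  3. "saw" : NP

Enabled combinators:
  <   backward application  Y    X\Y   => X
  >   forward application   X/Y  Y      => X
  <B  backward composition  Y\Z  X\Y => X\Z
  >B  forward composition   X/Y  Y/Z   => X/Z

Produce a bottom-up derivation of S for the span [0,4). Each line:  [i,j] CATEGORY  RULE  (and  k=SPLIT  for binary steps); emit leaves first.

[0,1] (S/NP)/(N/PP)  lex  "city"
[1,2] S  lex  "today"
[2,3] (N/PP)\S  lex  "which"
[1,3] N/PP  <  k=2
[0,3] S/NP  >  k=1
[3,4] NP  lex  "saw"
[0,4] S  >  k=3

[0,4] S   >
  [0,3] S/NP   >
    [0,1] "city" : (S/NP)/(N/PP)
    [1,3] N/PP   <
      [1,2] "today" : S
      [2,3] "which" : (N/PP)\S
  [3,4] "saw" : NP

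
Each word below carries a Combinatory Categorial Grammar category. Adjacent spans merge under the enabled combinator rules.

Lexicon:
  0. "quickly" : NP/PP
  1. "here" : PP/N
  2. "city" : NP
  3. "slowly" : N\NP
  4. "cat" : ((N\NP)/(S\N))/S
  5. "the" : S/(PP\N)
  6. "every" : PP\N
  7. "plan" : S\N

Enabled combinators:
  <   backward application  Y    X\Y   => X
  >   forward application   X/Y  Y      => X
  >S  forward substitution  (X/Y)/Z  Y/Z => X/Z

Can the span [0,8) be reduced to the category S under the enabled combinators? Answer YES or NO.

NP/PP PP/N NP N\NP ((N\NP)/(S\N))/S S/(PP\N) PP\N S\N
CKY chart[0,8] = {N}; S ∉ chart

NO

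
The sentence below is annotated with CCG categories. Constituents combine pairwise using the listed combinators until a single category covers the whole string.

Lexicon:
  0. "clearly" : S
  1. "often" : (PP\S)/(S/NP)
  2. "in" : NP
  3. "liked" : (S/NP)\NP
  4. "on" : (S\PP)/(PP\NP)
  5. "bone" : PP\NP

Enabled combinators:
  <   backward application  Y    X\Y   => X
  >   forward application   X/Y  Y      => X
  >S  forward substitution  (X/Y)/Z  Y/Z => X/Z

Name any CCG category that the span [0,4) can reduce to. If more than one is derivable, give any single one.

[0,6] S   <
  [0,4] PP   <
    [0,1] "clearly" : S
    [1,4] PP\S   >
      [1,2] "often" : (PP\S)/(S/NP)
      [2,4] S/NP   <
        [2,3] "in" : NP
        [3,4] "liked" : (S/NP)\NP
  [4,6] S\PP   >
    [4,5] "on" : (S\PP)/(PP\NP)
    [5,6] "bone" : PP\NP

PP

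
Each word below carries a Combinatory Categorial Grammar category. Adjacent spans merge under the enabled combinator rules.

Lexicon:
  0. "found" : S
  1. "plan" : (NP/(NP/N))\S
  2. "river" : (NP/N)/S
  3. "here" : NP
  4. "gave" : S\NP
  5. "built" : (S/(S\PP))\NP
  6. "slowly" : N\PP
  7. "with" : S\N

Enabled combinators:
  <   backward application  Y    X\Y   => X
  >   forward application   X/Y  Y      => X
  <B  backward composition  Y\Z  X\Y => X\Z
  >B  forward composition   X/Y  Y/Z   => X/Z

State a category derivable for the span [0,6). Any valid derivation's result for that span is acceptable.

S/(S\PP)

[0,8] S   >
  [0,6] S/(S\PP)   <
    [0,5] NP   >
      [0,2] NP/(NP/N)   <
        [0,1] "found" : S
        [1,2] "plan" : (NP/(NP/N))\S
      [2,5] NP/N   >
        [2,3] "river" : (NP/N)/S
        [3,5] S   <
          [3,4] "here" : NP
          [4,5] "gave" : S\NP
    [5,6] "built" : (S/(S\PP))\NP
  [6,8] S\PP   <B
    [6,7] "slowly" : N\PP
    [7,8] "with" : S\N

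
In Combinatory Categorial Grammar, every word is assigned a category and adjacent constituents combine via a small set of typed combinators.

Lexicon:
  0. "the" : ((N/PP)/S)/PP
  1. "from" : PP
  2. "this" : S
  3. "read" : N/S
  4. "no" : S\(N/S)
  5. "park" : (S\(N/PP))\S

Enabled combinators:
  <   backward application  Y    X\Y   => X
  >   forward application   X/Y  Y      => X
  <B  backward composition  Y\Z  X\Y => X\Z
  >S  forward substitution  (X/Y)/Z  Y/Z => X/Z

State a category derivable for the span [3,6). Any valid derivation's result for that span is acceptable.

[0,6] S   <
  [0,3] N/PP   >
    [0,2] (N/PP)/S   >
      [0,1] "the" : ((N/PP)/S)/PP
      [1,2] "from" : PP
    [2,3] "this" : S
  [3,6] S\(N/PP)   <
    [3,5] S   <
      [3,4] "read" : N/S
      [4,5] "no" : S\(N/S)
    [5,6] "park" : (S\(N/PP))\S

S\(N/PP)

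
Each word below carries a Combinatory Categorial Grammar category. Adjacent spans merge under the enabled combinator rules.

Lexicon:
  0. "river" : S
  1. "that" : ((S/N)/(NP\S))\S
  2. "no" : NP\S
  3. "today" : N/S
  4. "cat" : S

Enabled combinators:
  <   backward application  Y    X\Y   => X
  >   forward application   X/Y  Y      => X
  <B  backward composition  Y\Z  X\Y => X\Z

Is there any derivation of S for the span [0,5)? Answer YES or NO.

YES

[0,5] S   >
  [0,3] S/N   >
    [0,2] (S/N)/(NP\S)   <
      [0,1] "river" : S
      [1,2] "that" : ((S/N)/(NP\S))\S
    [2,3] "no" : NP\S
  [3,5] N   >
    [3,4] "today" : N/S
    [4,5] "cat" : S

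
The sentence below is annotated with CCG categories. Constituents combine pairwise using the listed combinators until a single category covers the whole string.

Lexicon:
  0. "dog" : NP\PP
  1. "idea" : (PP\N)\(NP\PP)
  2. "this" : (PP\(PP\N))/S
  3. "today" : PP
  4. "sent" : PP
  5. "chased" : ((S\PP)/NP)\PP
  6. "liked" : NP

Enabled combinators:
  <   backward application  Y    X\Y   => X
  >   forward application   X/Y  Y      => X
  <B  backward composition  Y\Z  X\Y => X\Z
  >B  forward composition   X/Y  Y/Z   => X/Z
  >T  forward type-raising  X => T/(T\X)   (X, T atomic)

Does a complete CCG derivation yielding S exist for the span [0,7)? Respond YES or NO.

NP\PP (PP\N)\(NP\PP) (PP\(PP\N))/S PP PP ((S\PP)/NP)\PP NP
CKY chart[0,7] = {N/(N\PP), NP/(NP\PP), PP, PP/(PP\PP), S/(S\PP)}; S ∉ chart

NO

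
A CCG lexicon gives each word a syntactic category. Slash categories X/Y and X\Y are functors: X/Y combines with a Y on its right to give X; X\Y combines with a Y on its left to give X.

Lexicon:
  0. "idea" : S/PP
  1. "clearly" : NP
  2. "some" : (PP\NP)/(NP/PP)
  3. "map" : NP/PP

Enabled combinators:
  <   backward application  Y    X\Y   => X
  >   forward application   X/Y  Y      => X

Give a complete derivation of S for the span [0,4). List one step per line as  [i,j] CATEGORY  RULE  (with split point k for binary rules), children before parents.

[0,4] S   >
  [0,1] "idea" : S/PP
  [1,4] PP   <
    [1,2] "clearly" : NP
    [2,4] PP\NP   >
      [2,3] "some" : (PP\NP)/(NP/PP)
      [3,4] "map" : NP/PP

[0,1] S/PP  lex  "idea"
[1,2] NP  lex  "clearly"
[2,3] (PP\NP)/(NP/PP)  lex  "some"
[3,4] NP/PP  lex  "map"
[2,4] PP\NP  >  k=3
[1,4] PP  <  k=2
[0,4] S  >  k=1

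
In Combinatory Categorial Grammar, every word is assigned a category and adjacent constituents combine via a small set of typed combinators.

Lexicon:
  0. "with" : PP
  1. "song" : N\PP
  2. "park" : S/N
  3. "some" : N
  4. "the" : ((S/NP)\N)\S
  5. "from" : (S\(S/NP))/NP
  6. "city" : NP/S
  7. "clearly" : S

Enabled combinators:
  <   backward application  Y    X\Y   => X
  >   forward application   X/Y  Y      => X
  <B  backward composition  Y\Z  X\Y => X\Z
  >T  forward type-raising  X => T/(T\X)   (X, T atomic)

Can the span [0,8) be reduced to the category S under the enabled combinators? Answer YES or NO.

[0,8] S   <
  [0,5] S/NP   <
    [0,2] N   >
      [0,1] N/(N\PP)   >T
        [0,1] "with" : PP
      [1,2] "song" : N\PP
    [2,5] (S/NP)\N   <
      [2,4] S   >
        [2,3] "park" : S/N
        [3,4] "some" : N
      [4,5] "the" : ((S/NP)\N)\S
  [5,8] S\(S/NP)   >
    [5,6] "from" : (S\(S/NP))/NP
    [6,8] NP   >
      [6,7] "city" : NP/S
      [7,8] "clearly" : S

YES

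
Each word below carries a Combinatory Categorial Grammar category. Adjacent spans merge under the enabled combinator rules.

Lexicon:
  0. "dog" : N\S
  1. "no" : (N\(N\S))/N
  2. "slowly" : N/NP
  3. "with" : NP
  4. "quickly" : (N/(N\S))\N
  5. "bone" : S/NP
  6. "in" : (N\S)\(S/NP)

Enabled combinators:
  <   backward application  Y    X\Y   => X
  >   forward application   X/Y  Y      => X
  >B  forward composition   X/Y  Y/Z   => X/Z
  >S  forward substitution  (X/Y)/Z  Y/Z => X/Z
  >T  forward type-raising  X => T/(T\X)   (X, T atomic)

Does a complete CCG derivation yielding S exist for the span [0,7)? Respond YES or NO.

N\S (N\(N\S))/N N/NP NP (N/(N\S))\N S/NP (N\S)\(S/NP)
CKY chart[0,7] = {N, N/(N\N), NP/(NP\N), PP/(PP\N), S/(S\N)}; S ∉ chart

NO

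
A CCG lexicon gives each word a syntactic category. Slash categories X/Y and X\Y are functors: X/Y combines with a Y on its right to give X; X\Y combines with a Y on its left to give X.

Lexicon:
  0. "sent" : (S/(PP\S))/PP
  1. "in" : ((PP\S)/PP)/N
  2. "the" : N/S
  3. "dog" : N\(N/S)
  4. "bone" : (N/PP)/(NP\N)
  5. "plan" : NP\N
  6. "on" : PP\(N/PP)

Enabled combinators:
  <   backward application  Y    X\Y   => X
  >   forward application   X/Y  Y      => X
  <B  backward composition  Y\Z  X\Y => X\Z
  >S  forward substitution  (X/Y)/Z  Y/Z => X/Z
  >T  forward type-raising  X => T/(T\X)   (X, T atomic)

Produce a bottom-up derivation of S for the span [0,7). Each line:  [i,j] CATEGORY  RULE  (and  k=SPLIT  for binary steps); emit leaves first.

[0,7] S   >
  [0,4] S/PP   >S
    [0,1] "sent" : (S/(PP\S))/PP
    [1,4] (PP\S)/PP   >
      [1,2] "in" : ((PP\S)/PP)/N
      [2,4] N   <
        [2,3] "the" : N/S
        [3,4] "dog" : N\(N/S)
  [4,7] PP   <
    [4,6] N/PP   >
      [4,5] "bone" : (N/PP)/(NP\N)
      [5,6] "plan" : NP\N
    [6,7] "on" : PP\(N/PP)

[0,1] (S/(PP\S))/PP  lex  "sent"
[1,2] ((PP\S)/PP)/N  lex  "in"
[2,3] N/S  lex  "the"
[3,4] N\(N/S)  lex  "dog"
[2,4] N  <  k=3
[1,4] (PP\S)/PP  >  k=2
[0,4] S/PP  >S  k=1
[4,5] (N/PP)/(NP\N)  lex  "bone"
[5,6] NP\N  lex  "plan"
[4,6] N/PP  >  k=5
[6,7] PP\(N/PP)  lex  "on"
[4,7] PP  <  k=6
[0,7] S  >  k=4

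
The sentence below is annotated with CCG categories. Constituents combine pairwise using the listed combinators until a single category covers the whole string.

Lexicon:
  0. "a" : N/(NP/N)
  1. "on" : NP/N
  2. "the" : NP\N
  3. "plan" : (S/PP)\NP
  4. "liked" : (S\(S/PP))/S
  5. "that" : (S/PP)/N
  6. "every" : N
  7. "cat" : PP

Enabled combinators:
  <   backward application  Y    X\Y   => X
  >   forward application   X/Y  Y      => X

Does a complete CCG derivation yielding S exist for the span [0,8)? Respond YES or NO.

[0,8] S   <
  [0,4] S/PP   <
    [0,3] NP   <
      [0,2] N   >
        [0,1] "a" : N/(NP/N)
        [1,2] "on" : NP/N
      [2,3] "the" : NP\N
    [3,4] "plan" : (S/PP)\NP
  [4,8] S\(S/PP)   >
    [4,5] "liked" : (S\(S/PP))/S
    [5,8] S   >
      [5,7] S/PP   >
        [5,6] "that" : (S/PP)/N
        [6,7] "every" : N
      [7,8] "cat" : PP

YES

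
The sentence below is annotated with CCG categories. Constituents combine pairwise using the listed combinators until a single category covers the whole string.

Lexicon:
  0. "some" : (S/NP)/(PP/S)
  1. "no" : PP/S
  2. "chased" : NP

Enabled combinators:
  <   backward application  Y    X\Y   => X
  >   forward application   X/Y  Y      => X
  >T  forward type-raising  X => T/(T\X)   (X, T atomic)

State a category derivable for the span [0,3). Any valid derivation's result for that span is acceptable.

[0,3] S   >
  [0,2] S/NP   >
    [0,1] "some" : (S/NP)/(PP/S)
    [1,2] "no" : PP/S
  [2,3] "chased" : NP

S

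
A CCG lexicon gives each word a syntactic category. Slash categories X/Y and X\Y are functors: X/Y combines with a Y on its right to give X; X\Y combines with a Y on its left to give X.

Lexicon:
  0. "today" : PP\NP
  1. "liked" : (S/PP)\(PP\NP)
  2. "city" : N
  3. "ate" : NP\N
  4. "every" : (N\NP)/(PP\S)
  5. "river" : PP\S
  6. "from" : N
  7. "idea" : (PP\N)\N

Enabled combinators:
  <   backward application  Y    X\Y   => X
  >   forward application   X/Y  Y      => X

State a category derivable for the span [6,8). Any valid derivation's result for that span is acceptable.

[0,8] S   >
  [0,2] S/PP   <
    [0,1] "today" : PP\NP
    [1,2] "liked" : (S/PP)\(PP\NP)
  [2,8] PP   <
    [2,6] N   <
      [2,4] NP   <
        [2,3] "city" : N
        [3,4] "ate" : NP\N
      [4,6] N\NP   >
        [4,5] "every" : (N\NP)/(PP\S)
        [5,6] "river" : PP\S
    [6,8] PP\N   <
      [6,7] "from" : N
      [7,8] "idea" : (PP\N)\N

PP\N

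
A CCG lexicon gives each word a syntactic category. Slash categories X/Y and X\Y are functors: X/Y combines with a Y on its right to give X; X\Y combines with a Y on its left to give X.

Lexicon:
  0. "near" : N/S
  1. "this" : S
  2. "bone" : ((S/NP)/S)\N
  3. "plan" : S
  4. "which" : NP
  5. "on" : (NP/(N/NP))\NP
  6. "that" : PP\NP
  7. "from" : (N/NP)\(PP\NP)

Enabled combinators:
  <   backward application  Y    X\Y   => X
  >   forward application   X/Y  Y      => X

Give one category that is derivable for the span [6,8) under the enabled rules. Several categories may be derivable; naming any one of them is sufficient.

[0,8] S   >
  [0,4] S/NP   >
    [0,3] (S/NP)/S   <
      [0,2] N   >
        [0,1] "near" : N/S
        [1,2] "this" : S
      [2,3] "bone" : ((S/NP)/S)\N
    [3,4] "plan" : S
  [4,8] NP   >
    [4,6] NP/(N/NP)   <
      [4,5] "which" : NP
      [5,6] "on" : (NP/(N/NP))\NP
    [6,8] N/NP   <
      [6,7] "that" : PP\NP
      [7,8] "from" : (N/NP)\(PP\NP)

N/NP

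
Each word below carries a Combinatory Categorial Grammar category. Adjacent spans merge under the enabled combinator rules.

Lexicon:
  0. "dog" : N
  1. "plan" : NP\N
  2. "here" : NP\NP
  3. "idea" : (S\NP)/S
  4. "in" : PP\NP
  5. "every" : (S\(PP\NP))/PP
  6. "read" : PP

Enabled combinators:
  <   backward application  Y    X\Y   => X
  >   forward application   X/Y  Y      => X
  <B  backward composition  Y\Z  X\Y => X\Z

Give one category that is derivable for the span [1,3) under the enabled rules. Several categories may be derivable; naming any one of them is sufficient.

[0,7] S   <
  [0,3] NP   <
    [0,1] "dog" : N
    [1,3] NP\N   <B
      [1,2] "plan" : NP\N
      [2,3] "here" : NP\NP
  [3,7] S\NP   >
    [3,4] "idea" : (S\NP)/S
    [4,7] S   <
      [4,5] "in" : PP\NP
      [5,7] S\(PP\NP)   >
        [5,6] "every" : (S\(PP\NP))/PP
        [6,7] "read" : PP

NP\N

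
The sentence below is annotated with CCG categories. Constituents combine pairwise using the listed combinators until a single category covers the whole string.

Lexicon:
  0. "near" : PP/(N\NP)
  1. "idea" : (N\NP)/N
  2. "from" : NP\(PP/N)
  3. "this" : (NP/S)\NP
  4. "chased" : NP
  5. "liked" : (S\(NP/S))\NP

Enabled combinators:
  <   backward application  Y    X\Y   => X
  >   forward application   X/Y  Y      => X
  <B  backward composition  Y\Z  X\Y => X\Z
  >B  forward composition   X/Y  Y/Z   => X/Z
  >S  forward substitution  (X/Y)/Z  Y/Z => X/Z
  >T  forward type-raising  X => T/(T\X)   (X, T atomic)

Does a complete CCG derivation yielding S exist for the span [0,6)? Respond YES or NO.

YES

[0,6] S   <
  [0,3] NP   <
    [0,2] PP/N   >B
      [0,1] "near" : PP/(N\NP)
      [1,2] "idea" : (N\NP)/N
    [2,3] "from" : NP\(PP/N)
  [3,6] S\NP   <B
    [3,4] "this" : (NP/S)\NP
    [4,6] S\(NP/S)   <
      [4,5] "chased" : NP
      [5,6] "liked" : (S\(NP/S))\NP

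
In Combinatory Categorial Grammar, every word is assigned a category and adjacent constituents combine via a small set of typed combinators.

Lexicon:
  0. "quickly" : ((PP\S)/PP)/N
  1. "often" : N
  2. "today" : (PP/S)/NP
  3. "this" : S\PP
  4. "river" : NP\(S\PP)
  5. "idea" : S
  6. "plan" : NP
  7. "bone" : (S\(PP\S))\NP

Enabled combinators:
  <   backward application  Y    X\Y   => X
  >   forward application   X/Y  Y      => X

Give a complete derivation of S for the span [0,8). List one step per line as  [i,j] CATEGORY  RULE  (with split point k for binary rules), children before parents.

[0,8] S   <
  [0,6] PP\S   >
    [0,2] (PP\S)/PP   >
      [0,1] "quickly" : ((PP\S)/PP)/N
      [1,2] "often" : N
    [2,6] PP   >
      [2,5] PP/S   >
        [2,3] "today" : (PP/S)/NP
        [3,5] NP   <
          [3,4] "this" : S\PP
          [4,5] "river" : NP\(S\PP)
      [5,6] "idea" : S
  [6,8] S\(PP\S)   <
    [6,7] "plan" : NP
    [7,8] "bone" : (S\(PP\S))\NP

[0,1] ((PP\S)/PP)/N  lex  "quickly"
[1,2] N  lex  "often"
[0,2] (PP\S)/PP  >  k=1
[2,3] (PP/S)/NP  lex  "today"
[3,4] S\PP  lex  "this"
[4,5] NP\(S\PP)  lex  "river"
[3,5] NP  <  k=4
[2,5] PP/S  >  k=3
[5,6] S  lex  "idea"
[2,6] PP  >  k=5
[0,6] PP\S  >  k=2
[6,7] NP  lex  "plan"
[7,8] (S\(PP\S))\NP  lex  "bone"
[6,8] S\(PP\S)  <  k=7
[0,8] S  <  k=6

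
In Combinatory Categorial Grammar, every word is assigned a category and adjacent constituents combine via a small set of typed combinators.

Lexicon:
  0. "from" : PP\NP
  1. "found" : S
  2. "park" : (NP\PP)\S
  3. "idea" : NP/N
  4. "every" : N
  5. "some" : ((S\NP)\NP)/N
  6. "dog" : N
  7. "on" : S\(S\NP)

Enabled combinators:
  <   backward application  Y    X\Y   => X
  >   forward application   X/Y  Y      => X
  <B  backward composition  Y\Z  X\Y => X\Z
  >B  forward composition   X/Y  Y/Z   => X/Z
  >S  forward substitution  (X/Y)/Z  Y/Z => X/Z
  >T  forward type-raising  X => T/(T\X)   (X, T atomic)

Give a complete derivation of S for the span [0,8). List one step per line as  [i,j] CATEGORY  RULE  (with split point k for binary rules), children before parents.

[0,8] S   <
  [0,7] S\NP   <B
    [0,1] "from" : PP\NP
    [1,7] S\PP   <B
      [1,3] NP\PP   <
        [1,2] "found" : S
        [2,3] "park" : (NP\PP)\S
      [3,7] S\NP   <
        [3,5] NP   >
          [3,4] "idea" : NP/N
          [4,5] "every" : N
        [5,7] (S\NP)\NP   >
          [5,6] "some" : ((S\NP)\NP)/N
          [6,7] "dog" : N
  [7,8] "on" : S\(S\NP)

[0,1] PP\NP  lex  "from"
[1,2] S  lex  "found"
[2,3] (NP\PP)\S  lex  "park"
[1,3] NP\PP  <  k=2
[3,4] NP/N  lex  "idea"
[4,5] N  lex  "every"
[3,5] NP  >  k=4
[5,6] ((S\NP)\NP)/N  lex  "some"
[6,7] N  lex  "dog"
[5,7] (S\NP)\NP  >  k=6
[3,7] S\NP  <  k=5
[1,7] S\PP  <B  k=3
[0,7] S\NP  <B  k=1
[7,8] S\(S\NP)  lex  "on"
[0,8] S  <  k=7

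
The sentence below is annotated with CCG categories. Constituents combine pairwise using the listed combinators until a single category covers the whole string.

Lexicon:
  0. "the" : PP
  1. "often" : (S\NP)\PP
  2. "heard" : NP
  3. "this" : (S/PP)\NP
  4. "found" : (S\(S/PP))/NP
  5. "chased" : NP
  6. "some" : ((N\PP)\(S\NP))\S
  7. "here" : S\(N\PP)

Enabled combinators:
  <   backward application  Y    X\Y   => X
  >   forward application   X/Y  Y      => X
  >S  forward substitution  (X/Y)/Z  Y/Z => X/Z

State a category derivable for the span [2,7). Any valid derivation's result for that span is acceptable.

[0,8] S   <
  [0,7] N\PP   <
    [0,2] S\NP   <
      [0,1] "the" : PP
      [1,2] "often" : (S\NP)\PP
    [2,7] (N\PP)\(S\NP)   <
      [2,6] S   <
        [2,4] S/PP   <
          [2,3] "heard" : NP
          [3,4] "this" : (S/PP)\NP
        [4,6] S\(S/PP)   >
          [4,5] "found" : (S\(S/PP))/NP
          [5,6] "chased" : NP
      [6,7] "some" : ((N\PP)\(S\NP))\S
  [7,8] "here" : S\(N\PP)

(N\PP)\(S\NP)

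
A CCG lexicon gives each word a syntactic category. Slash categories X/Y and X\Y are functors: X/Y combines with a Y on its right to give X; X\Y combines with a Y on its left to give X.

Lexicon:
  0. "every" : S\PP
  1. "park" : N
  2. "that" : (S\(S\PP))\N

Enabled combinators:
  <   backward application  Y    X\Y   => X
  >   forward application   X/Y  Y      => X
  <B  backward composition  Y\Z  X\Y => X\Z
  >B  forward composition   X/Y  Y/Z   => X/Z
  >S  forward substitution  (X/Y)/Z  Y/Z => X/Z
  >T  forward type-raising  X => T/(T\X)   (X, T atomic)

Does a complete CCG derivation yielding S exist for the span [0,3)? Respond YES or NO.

YES

[0,3] S   <
  [0,1] "every" : S\PP
  [1,3] S\(S\PP)   <
    [1,2] "park" : N
    [2,3] "that" : (S\(S\PP))\N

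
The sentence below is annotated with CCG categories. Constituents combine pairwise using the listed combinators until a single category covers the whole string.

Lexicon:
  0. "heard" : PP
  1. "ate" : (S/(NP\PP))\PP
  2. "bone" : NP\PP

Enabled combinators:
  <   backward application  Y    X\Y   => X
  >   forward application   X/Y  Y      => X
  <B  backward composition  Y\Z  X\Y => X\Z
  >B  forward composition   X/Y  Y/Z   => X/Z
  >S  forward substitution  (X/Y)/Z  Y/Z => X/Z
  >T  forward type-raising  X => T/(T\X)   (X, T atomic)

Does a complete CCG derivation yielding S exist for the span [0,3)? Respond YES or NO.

[0,3] S   >
  [0,2] S/(NP\PP)   <
    [0,1] "heard" : PP
    [1,2] "ate" : (S/(NP\PP))\PP
  [2,3] "bone" : NP\PP

YES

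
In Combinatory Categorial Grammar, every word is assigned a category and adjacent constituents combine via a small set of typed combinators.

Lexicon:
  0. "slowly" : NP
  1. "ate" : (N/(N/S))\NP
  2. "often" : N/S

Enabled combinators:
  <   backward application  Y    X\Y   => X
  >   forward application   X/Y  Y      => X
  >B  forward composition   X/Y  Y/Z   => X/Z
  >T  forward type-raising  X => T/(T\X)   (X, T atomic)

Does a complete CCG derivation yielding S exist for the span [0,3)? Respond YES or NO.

NO

NP (N/(N/S))\NP N/S
CKY chart[0,3] = {N, N/(N\N), NP/(NP\N), PP/(PP\N), S/(S\N)}; S ∉ chart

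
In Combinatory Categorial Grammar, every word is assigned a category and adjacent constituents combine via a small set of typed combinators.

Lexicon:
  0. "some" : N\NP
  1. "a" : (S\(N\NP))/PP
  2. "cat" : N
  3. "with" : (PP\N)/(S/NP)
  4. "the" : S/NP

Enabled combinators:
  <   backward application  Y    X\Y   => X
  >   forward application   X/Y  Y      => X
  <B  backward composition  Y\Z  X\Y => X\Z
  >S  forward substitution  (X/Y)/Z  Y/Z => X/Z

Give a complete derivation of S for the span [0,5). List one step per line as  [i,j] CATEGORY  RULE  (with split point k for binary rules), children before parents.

[0,5] S   <
  [0,1] "some" : N\NP
  [1,5] S\(N\NP)   >
    [1,2] "a" : (S\(N\NP))/PP
    [2,5] PP   <
      [2,3] "cat" : N
      [3,5] PP\N   >
        [3,4] "with" : (PP\N)/(S/NP)
        [4,5] "the" : S/NP

[0,1] N\NP  lex  "some"
[1,2] (S\(N\NP))/PP  lex  "a"
[2,3] N  lex  "cat"
[3,4] (PP\N)/(S/NP)  lex  "with"
[4,5] S/NP  lex  "the"
[3,5] PP\N  >  k=4
[2,5] PP  <  k=3
[1,5] S\(N\NP)  >  k=2
[0,5] S  <  k=1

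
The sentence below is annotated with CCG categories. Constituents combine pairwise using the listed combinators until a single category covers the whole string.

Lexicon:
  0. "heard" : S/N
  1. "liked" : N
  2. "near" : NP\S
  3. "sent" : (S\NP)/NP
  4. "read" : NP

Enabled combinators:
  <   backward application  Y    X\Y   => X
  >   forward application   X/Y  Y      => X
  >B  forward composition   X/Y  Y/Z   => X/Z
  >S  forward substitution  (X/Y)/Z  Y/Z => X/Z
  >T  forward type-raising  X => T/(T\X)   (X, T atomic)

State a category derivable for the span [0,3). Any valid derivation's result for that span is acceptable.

[0,5] S   <
  [0,3] NP   <
    [0,2] S   >
      [0,1] "heard" : S/N
      [1,2] "liked" : N
    [2,3] "near" : NP\S
  [3,5] S\NP   >
    [3,4] "sent" : (S\NP)/NP
    [4,5] "read" : NP

NP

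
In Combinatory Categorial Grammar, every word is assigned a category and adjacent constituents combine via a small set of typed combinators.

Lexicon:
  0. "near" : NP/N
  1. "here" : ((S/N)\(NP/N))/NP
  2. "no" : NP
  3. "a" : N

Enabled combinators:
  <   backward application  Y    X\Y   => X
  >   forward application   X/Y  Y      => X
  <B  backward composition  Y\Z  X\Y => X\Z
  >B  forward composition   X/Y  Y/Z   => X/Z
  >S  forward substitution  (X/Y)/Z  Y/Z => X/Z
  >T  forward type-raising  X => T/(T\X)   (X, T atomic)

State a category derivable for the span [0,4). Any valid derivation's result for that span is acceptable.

S

[0,4] S   >
  [0,3] S/N   <
    [0,1] "near" : NP/N
    [1,3] (S/N)\(NP/N)   >
      [1,2] "here" : ((S/N)\(NP/N))/NP
      [2,3] "no" : NP
  [3,4] "a" : N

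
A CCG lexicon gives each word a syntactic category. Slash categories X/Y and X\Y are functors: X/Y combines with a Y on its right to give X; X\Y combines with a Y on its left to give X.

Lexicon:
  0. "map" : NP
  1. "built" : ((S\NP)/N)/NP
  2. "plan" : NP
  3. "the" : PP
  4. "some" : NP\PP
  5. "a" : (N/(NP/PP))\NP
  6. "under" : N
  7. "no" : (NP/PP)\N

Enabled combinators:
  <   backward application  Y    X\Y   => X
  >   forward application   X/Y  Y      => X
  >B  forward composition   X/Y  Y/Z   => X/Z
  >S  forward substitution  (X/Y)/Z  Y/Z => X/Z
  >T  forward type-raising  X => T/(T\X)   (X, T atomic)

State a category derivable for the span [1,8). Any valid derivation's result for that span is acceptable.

S\NP

[0,8] S   >
  [0,1] S/(S\NP)   >T
    [0,1] "map" : NP
  [1,8] S\NP   >
    [1,3] (S\NP)/N   >
      [1,2] "built" : ((S\NP)/N)/NP
      [2,3] "plan" : NP
    [3,8] N   >
      [3,6] N/(NP/PP)   <
        [3,5] NP   <
          [3,4] "the" : PP
          [4,5] "some" : NP\PP
        [5,6] "a" : (N/(NP/PP))\NP
      [6,8] NP/PP   <
        [6,7] "under" : N
        [7,8] "no" : (NP/PP)\N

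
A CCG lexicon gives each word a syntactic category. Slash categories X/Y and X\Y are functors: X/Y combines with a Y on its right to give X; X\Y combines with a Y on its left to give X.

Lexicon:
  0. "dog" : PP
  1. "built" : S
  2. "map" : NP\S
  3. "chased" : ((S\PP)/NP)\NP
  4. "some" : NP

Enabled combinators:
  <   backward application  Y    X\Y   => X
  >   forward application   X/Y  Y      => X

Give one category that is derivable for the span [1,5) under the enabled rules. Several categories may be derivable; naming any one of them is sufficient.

S\PP

[0,5] S   <
  [0,1] "dog" : PP
  [1,5] S\PP   >
    [1,4] (S\PP)/NP   <
      [1,3] NP   <
        [1,2] "built" : S
        [2,3] "map" : NP\S
      [3,4] "chased" : ((S\PP)/NP)\NP
    [4,5] "some" : NP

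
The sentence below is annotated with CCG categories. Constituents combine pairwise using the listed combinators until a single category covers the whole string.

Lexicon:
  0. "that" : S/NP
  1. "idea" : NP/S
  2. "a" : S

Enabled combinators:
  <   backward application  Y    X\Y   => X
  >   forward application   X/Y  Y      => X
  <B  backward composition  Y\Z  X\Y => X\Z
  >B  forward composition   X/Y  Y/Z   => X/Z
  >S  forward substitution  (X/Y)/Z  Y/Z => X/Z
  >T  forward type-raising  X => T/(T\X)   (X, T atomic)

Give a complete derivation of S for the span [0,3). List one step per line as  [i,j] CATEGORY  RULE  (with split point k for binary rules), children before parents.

[0,1] S/NP  lex  "that"
[1,2] NP/S  lex  "idea"
[2,3] S  lex  "a"
[1,3] NP  >  k=2
[0,3] S  >  k=1

[0,3] S   >
  [0,1] "that" : S/NP
  [1,3] NP   >
    [1,2] "idea" : NP/S
    [2,3] "a" : S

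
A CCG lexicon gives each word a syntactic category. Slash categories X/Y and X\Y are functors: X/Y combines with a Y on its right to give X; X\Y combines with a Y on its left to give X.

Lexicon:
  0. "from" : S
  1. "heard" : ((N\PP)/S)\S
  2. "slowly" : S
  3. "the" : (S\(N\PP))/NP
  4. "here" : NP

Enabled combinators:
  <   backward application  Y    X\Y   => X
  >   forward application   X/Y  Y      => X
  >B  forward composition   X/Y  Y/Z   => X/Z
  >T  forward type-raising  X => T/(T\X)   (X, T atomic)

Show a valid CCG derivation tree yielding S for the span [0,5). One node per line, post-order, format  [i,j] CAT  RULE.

[0,5] S   <
  [0,3] N\PP   >
    [0,2] (N\PP)/S   <
      [0,1] "from" : S
      [1,2] "heard" : ((N\PP)/S)\S
    [2,3] "slowly" : S
  [3,5] S\(N\PP)   >
    [3,4] "the" : (S\(N\PP))/NP
    [4,5] "here" : NP

[0,1] S  lex  "from"
[1,2] ((N\PP)/S)\S  lex  "heard"
[0,2] (N\PP)/S  <  k=1
[2,3] S  lex  "slowly"
[0,3] N\PP  >  k=2
[3,4] (S\(N\PP))/NP  lex  "the"
[4,5] NP  lex  "here"
[3,5] S\(N\PP)  >  k=4
[0,5] S  <  k=3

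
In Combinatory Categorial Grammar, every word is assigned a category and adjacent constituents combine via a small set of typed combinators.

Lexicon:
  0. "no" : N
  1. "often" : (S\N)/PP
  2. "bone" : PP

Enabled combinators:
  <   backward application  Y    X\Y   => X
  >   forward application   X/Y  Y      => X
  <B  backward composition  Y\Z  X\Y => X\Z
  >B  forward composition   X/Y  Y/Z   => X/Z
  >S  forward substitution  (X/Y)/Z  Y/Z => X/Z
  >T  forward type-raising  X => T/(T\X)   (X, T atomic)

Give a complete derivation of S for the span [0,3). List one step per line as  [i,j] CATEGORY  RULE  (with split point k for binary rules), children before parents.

[0,1] N  lex  "no"
[0,1] S/(S\N)  >T
[1,2] (S\N)/PP  lex  "often"
[2,3] PP  lex  "bone"
[1,3] S\N  >  k=2
[0,3] S  >  k=1

[0,3] S   >
  [0,1] S/(S\N)   >T
    [0,1] "no" : N
  [1,3] S\N   >
    [1,2] "often" : (S\N)/PP
    [2,3] "bone" : PP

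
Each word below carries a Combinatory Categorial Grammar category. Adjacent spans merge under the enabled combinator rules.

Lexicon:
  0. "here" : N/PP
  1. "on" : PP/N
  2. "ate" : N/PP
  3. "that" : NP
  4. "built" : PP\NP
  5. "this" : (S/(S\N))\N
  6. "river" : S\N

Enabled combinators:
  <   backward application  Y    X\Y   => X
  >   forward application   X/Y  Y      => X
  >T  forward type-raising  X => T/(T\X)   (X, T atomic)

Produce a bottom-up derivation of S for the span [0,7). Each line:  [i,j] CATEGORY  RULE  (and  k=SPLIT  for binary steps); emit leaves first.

[0,1] N/PP  lex  "here"
[1,2] PP/N  lex  "on"
[2,3] N/PP  lex  "ate"
[3,4] NP  lex  "that"
[3,4] PP/(PP\NP)  >T
[4,5] PP\NP  lex  "built"
[3,5] PP  >  k=4
[2,5] N  >  k=3
[1,5] PP  >  k=2
[0,5] N  >  k=1
[5,6] (S/(S\N))\N  lex  "this"
[0,6] S/(S\N)  <  k=5
[6,7] S\N  lex  "river"
[0,7] S  >  k=6

[0,7] S   >
  [0,6] S/(S\N)   <
    [0,5] N   >
      [0,1] "here" : N/PP
      [1,5] PP   >
        [1,2] "on" : PP/N
        [2,5] N   >
          [2,3] "ate" : N/PP
          [3,5] PP   >
            [3,4] PP/(PP\NP)   >T
              [3,4] "that" : NP
            [4,5] "built" : PP\NP
    [5,6] "this" : (S/(S\N))\N
  [6,7] "river" : S\N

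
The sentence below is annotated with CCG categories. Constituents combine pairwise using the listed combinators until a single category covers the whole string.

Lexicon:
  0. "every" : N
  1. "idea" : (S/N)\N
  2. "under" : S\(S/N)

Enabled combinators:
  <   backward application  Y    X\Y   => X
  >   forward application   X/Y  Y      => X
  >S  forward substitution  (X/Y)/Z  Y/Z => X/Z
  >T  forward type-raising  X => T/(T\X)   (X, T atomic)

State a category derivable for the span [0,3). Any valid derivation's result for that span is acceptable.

S

[0,3] S   <
  [0,2] S/N   <
    [0,1] "every" : N
    [1,2] "idea" : (S/N)\N
  [2,3] "under" : S\(S/N)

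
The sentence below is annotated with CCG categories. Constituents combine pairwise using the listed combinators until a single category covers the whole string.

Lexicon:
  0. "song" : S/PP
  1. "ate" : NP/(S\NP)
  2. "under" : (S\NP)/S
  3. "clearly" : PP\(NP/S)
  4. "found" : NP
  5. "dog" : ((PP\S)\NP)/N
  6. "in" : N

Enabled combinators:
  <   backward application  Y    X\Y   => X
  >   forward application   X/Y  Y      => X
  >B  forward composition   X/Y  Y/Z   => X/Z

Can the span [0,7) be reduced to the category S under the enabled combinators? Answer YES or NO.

S/PP NP/(S\NP) (S\NP)/S PP\(NP/S) NP ((PP\S)\NP)/N N
CKY chart[0,7] = {PP}; S ∉ chart

NO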